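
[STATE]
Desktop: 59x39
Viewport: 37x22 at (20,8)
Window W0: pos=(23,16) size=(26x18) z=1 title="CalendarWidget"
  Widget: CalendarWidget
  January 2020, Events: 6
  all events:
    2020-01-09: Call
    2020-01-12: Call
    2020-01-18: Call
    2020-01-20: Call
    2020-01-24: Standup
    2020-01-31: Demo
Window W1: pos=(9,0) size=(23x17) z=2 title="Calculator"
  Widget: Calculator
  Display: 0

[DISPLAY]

──┼───┤    ┃                         
3 │ - │    ┃                         
──┼───┤    ┃                         
= │ + │    ┃                         
──┼───┤    ┃                         
MR│ M+│    ┃                         
──┴───┘    ┃                         
           ┃                         
━━━━━━━━━━━┛━━━━━━━━━━━━━━━━┓        
   ┃ CalendarWidget         ┃        
   ┠────────────────────────┨        
   ┃      January 2020      ┃        
   ┃Mo Tu We Th Fr Sa Su    ┃        
   ┃       1  2  3  4  5    ┃        
   ┃ 6  7  8  9* 10 11 12*  ┃        
   ┃13 14 15 16 17 18* 19   ┃        
   ┃20* 21 22 23 24* 25 26  ┃        
   ┃27 28 29 30 31*         ┃        
   ┃                        ┃        
   ┃                        ┃        
   ┃                        ┃        
   ┃                        ┃        


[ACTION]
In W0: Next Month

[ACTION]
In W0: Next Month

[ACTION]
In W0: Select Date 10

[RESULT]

──┼───┤    ┃                         
3 │ - │    ┃                         
──┼───┤    ┃                         
= │ + │    ┃                         
──┼───┤    ┃                         
MR│ M+│    ┃                         
──┴───┘    ┃                         
           ┃                         
━━━━━━━━━━━┛━━━━━━━━━━━━━━━━┓        
   ┃ CalendarWidget         ┃        
   ┠────────────────────────┨        
   ┃       March 2020       ┃        
   ┃Mo Tu We Th Fr Sa Su    ┃        
   ┃                   1    ┃        
   ┃ 2  3  4  5  6  7  8    ┃        
   ┃ 9 [10] 11 12 13 14 15  ┃        
   ┃16 17 18 19 20 21 22    ┃        
   ┃23 24 25 26 27 28 29    ┃        
   ┃30 31                   ┃        
   ┃                        ┃        
   ┃                        ┃        
   ┃                        ┃        


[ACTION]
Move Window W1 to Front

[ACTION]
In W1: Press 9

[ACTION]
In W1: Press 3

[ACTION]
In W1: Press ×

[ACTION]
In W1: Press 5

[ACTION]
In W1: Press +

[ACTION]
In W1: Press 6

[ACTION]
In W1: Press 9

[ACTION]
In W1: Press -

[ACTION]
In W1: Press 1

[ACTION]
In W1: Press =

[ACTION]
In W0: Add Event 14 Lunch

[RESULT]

──┼───┤    ┃                         
3 │ - │    ┃                         
──┼───┤    ┃                         
= │ + │    ┃                         
──┼───┤    ┃                         
MR│ M+│    ┃                         
──┴───┘    ┃                         
           ┃                         
━━━━━━━━━━━┛━━━━━━━━━━━━━━━━┓        
   ┃ CalendarWidget         ┃        
   ┠────────────────────────┨        
   ┃       March 2020       ┃        
   ┃Mo Tu We Th Fr Sa Su    ┃        
   ┃                   1    ┃        
   ┃ 2  3  4  5  6  7  8    ┃        
   ┃ 9 [10] 11 12 13 14* 15 ┃        
   ┃16 17 18 19 20 21 22    ┃        
   ┃23 24 25 26 27 28 29    ┃        
   ┃30 31                   ┃        
   ┃                        ┃        
   ┃                        ┃        
   ┃                        ┃        


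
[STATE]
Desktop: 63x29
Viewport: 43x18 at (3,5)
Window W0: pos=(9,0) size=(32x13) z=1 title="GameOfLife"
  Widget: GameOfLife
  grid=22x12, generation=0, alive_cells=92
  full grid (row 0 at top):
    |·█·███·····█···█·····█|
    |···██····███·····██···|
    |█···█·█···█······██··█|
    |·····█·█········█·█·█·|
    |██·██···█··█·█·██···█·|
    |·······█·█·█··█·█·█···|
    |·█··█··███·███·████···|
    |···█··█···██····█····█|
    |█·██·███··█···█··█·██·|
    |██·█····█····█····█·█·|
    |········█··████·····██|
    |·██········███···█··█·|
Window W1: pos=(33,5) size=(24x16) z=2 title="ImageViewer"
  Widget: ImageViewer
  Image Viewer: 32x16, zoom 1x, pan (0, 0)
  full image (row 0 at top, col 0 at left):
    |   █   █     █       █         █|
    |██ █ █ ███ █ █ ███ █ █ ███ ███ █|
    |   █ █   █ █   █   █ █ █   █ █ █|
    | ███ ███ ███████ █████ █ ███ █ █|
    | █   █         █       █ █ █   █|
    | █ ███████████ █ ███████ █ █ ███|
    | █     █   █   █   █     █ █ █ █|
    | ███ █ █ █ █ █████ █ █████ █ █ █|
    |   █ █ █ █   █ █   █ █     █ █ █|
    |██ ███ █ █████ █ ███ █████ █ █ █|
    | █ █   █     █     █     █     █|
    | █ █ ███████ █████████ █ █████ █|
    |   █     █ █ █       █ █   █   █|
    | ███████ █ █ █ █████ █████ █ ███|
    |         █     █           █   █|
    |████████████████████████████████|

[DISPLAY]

      ┃·····█·█········█·█·█· ┏━━━━━━━━━━━━
      ┃██·██···█··█·█·██···█· ┃ ImageViewer
      ┃·······█·█·█··█·█·█··· ┠────────────
      ┃·█··█··███·███·████··· ┃   █   █    
      ┃···█··█···██····█····█ ┃██ █ █ ███ █
      ┃█·██·███··█···█··█·██· ┃   █ █   █ █
      ┃██·█····█····█····█·█· ┃ ███ ███ ███
      ┗━━━━━━━━━━━━━━━━━━━━━━━┃ █   █      
                              ┃ █ █████████
                              ┃ █     █   █
                              ┃ ███ █ █ █ █
                              ┃   █ █ █ █  
                              ┃██ ███ █ ███
                              ┃ █ █   █    
                              ┃ █ █ ███████
                              ┗━━━━━━━━━━━━
                                           
                                           


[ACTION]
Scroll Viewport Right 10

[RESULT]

··█·█········█·█·█· ┏━━━━━━━━━━━━━━━━━━━━━━
██···█··█·█·██···█· ┃ ImageViewer          
····█·█·█··█·█·█··· ┠──────────────────────
·█··███·███·████··· ┃   █   █     █       █
█··█···██····█····█ ┃██ █ █ ███ █ █ ███ █ █
█·███··█···█··█·██· ┃   █ █   █ █   █   █ █
█····█····█····█·█· ┃ ███ ███ ███████ █████
━━━━━━━━━━━━━━━━━━━━┃ █   █         █      
                    ┃ █ ███████████ █ █████
                    ┃ █     █   █   █   █  
                    ┃ ███ █ █ █ █ █████ █ █
                    ┃   █ █ █ █   █ █   █ █
                    ┃██ ███ █ █████ █ ███ █
                    ┃ █ █   █     █     █  
                    ┃ █ █ ███████ █████████
                    ┗━━━━━━━━━━━━━━━━━━━━━━
                                           
                                           


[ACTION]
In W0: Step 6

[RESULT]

······█·█·····█··█· ┏━━━━━━━━━━━━━━━━━━━━━━
··█····███···██···· ┃ ImageViewer          
·██··█··██········█ ┠──────────────────────
·██·█··██·········█ ┃   █   █     █       █
··█·····█·······█·█ ┃██ █ █ ███ █ █ ███ █ █
█████·█·█·······█·█ ┃   █ █   █ █   █   █ █
█████·█·█···█····██ ┃ ███ ███ ███████ █████
━━━━━━━━━━━━━━━━━━━━┃ █   █         █      
                    ┃ █ ███████████ █ █████
                    ┃ █     █   █   █   █  
                    ┃ ███ █ █ █ █ █████ █ █
                    ┃   █ █ █ █   █ █   █ █
                    ┃██ ███ █ █████ █ ███ █
                    ┃ █ █   █     █     █  
                    ┃ █ █ ███████ █████████
                    ┗━━━━━━━━━━━━━━━━━━━━━━
                                           
                                           


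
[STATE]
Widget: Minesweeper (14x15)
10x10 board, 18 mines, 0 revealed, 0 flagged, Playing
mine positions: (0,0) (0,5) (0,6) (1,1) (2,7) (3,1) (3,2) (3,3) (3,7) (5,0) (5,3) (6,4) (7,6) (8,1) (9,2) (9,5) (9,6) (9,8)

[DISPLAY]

■■■■■■■■■■    
■■■■■■■■■■    
■■■■■■■■■■    
■■■■■■■■■■    
■■■■■■■■■■    
■■■■■■■■■■    
■■■■■■■■■■    
■■■■■■■■■■    
■■■■■■■■■■    
■■■■■■■■■■    
              
              
              
              
              


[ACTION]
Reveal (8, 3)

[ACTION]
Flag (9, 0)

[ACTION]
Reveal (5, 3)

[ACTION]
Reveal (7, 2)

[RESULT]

✹■■■■✹✹■■■    
■✹■■■■■■■■    
■■■■■■■✹■■    
■✹✹✹■■■✹■■    
■■■■■■■■■■    
✹■■✹■■■■■■    
■■■■✹■■■■■    
■■■■■■✹■■■    
■✹■1■■■■■■    
⚑■✹■■✹✹■✹■    
              
              
              
              
              


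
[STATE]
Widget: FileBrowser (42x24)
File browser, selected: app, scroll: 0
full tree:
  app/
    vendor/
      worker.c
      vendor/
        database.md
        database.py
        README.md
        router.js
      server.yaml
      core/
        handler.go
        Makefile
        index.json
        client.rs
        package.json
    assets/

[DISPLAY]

> [-] app/                                
    [+] vendor/                           
    [+] assets/                           
                                          
                                          
                                          
                                          
                                          
                                          
                                          
                                          
                                          
                                          
                                          
                                          
                                          
                                          
                                          
                                          
                                          
                                          
                                          
                                          
                                          


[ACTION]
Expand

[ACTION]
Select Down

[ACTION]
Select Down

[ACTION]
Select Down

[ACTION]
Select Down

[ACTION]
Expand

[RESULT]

  [-] app/                                
    [+] vendor/                           
  > [-] assets/                           
                                          
                                          
                                          
                                          
                                          
                                          
                                          
                                          
                                          
                                          
                                          
                                          
                                          
                                          
                                          
                                          
                                          
                                          
                                          
                                          
                                          


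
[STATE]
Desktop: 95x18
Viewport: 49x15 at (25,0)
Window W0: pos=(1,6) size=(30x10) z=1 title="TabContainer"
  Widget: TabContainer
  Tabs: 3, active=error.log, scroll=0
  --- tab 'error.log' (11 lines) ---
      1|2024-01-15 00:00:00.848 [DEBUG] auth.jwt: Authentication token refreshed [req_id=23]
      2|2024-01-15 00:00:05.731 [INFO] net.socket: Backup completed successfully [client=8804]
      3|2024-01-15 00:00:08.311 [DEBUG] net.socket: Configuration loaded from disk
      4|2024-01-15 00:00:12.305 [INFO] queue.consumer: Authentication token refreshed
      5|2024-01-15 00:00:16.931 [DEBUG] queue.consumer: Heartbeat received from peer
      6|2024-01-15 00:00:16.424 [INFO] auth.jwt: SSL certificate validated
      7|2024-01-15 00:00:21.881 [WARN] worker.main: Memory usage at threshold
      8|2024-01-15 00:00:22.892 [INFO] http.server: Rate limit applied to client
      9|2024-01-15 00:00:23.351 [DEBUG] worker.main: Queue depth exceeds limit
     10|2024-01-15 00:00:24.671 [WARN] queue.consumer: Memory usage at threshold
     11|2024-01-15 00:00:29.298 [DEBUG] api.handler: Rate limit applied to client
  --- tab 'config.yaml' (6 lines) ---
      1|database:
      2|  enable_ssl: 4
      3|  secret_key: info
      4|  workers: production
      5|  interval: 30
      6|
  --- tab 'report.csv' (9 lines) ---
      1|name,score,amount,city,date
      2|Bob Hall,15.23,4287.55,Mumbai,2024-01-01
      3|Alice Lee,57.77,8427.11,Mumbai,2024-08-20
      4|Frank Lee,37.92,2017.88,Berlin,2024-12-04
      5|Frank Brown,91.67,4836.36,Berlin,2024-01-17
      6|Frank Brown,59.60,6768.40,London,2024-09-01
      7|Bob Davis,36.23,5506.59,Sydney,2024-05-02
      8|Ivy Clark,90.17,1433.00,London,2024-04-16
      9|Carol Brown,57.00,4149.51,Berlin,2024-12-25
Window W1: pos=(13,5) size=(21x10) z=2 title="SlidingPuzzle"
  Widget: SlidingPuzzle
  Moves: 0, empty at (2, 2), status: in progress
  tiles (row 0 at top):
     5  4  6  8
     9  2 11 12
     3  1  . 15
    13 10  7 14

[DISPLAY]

                                                 
                                                 
                                                 
                                                 
                                                 
━━━━━━━━┓                                        
zle     ┃                                        
────────┨                                        
────┬───┃                                        
  6 │  8┃                                        
────┼───┃                                        
 11 │ 12┃                                        
────┼───┃                                        
    │ 15┃                                        
━━━━━━━━┛                                        


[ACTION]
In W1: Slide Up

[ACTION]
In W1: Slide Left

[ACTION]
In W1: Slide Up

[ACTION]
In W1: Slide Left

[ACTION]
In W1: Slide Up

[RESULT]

                                                 
                                                 
                                                 
                                                 
                                                 
━━━━━━━━┓                                        
zle     ┃                                        
────────┨                                        
────┬───┃                                        
  6 │  8┃                                        
────┼───┃                                        
 11 │ 12┃                                        
────┼───┃                                        
  7 │ 15┃                                        
━━━━━━━━┛                                        


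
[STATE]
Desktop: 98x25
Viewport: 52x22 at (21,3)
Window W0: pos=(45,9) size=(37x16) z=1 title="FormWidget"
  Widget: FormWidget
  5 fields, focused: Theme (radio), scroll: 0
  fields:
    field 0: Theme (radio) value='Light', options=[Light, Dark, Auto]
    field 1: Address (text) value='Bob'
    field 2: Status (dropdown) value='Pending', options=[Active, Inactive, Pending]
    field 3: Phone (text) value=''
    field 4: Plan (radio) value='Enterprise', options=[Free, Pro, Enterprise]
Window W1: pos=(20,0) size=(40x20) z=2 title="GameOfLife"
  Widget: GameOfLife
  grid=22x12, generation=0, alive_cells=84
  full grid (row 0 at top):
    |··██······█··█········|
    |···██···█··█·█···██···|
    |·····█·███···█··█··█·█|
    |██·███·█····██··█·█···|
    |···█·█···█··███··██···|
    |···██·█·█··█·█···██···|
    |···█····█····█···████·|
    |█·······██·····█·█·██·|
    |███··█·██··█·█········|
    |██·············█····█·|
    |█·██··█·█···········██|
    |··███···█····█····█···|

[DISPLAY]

Gen: 0                                ┃             
··██······█··█········                ┃             
···██···█··█·█···██···                ┃             
·····█·███···█··█··█·█                ┃             
██·███·█····██··█·█···                ┃             
···█·█···█··███··██···                ┃             
···██·█·█··█·█···██···                ┃━━━━━━━━━━━━━
···█····█····█···████·                ┃             
█·······██·····█·█·██·                ┃─────────────
███··█·██··█·█········                ┃(●) Light  ( 
██·············█····█·                ┃[Bob         
█·██··█·█···········██                ┃[Pending     
··███···█····█····█···                ┃[            
                                      ┃( ) Free  ( )
                                      ┃             
                                      ┃             
━━━━━━━━━━━━━━━━━━━━━━━━━━━━━━━━━━━━━━┛             
                        ┃                           
                        ┃                           
                        ┃                           
                        ┃                           
                        ┗━━━━━━━━━━━━━━━━━━━━━━━━━━━


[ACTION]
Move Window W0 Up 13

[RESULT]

Gen: 0                                ┃(●) Light  ( 
··██······█··█········                ┃[Bob         
···██···█··█·█···██···                ┃[Pending     
·····█·███···█··█··█·█                ┃[            
██·███·█····██··█·█···                ┃( ) Free  ( )
···█·█···█··███··██···                ┃             
···██·█·█··█·█···██···                ┃             
···█····█····█···████·                ┃             
█·······██·····█·█·██·                ┃             
███··█·██··█·█········                ┃             
██·············█····█·                ┃             
█·██··█·█···········██                ┃             
··███···█····█····█···                ┃━━━━━━━━━━━━━
                                      ┃             
                                      ┃             
                                      ┃             
━━━━━━━━━━━━━━━━━━━━━━━━━━━━━━━━━━━━━━┛             
                                                    
                                                    
                                                    
                                                    
                                                    


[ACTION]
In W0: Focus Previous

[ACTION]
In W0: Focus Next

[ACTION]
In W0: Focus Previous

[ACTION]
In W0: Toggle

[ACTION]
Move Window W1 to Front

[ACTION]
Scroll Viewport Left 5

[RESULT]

    ┃Gen: 0                                ┃(●) Ligh
    ┃··██······█··█········                ┃[Bob    
    ┃···██···█··█·█···██···                ┃[Pending
    ┃·····█·███···█··█··█·█                ┃[       
    ┃██·███·█····██··█·█···                ┃( ) Free
    ┃···█·█···█··███··██···                ┃        
    ┃···██·█·█··█·█···██···                ┃        
    ┃···█····█····█···████·                ┃        
    ┃█·······██·····█·█·██·                ┃        
    ┃███··█·██··█·█········                ┃        
    ┃██·············█····█·                ┃        
    ┃█·██··█·█···········██                ┃        
    ┃··███···█····█····█···                ┃━━━━━━━━
    ┃                                      ┃        
    ┃                                      ┃        
    ┃                                      ┃        
    ┗━━━━━━━━━━━━━━━━━━━━━━━━━━━━━━━━━━━━━━┛        
                                                    
                                                    
                                                    
                                                    
                                                    


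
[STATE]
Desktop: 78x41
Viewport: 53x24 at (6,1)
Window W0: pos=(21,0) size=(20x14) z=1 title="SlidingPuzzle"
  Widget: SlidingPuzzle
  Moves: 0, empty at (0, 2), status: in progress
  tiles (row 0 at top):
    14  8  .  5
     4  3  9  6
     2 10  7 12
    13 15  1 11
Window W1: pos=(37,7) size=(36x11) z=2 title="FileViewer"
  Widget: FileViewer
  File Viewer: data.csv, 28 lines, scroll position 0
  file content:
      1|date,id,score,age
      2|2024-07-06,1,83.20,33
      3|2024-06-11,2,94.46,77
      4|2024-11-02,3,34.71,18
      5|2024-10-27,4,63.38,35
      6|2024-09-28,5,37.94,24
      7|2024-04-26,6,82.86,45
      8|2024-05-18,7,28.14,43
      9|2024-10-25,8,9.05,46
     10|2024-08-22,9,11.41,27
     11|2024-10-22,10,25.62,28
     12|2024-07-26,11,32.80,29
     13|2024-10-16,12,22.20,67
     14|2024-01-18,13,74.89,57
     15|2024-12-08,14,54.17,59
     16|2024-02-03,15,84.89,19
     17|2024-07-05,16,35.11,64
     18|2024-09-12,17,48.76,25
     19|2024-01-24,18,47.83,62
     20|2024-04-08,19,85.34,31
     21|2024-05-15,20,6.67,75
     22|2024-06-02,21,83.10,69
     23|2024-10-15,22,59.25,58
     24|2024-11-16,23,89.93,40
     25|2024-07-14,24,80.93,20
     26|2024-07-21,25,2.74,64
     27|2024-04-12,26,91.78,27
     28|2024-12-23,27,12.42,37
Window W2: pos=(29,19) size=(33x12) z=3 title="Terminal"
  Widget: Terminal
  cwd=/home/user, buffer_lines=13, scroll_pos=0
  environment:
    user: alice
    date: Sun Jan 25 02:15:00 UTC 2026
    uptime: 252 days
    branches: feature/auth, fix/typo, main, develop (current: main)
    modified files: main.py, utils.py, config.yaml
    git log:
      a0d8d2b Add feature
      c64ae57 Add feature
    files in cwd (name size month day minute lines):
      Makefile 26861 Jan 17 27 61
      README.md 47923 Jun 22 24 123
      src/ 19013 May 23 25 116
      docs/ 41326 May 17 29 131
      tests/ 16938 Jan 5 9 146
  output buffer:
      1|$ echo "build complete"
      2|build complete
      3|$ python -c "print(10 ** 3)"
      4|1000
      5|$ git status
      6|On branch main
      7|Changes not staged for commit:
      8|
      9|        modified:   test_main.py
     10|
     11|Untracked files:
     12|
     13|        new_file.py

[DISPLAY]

               ┃ SlidingPuzzle    ┃                  
               ┠──────────────────┨                  
               ┃┌────┬────┬────┬──┃                  
               ┃│ 14 │  8 │    │  ┃                  
               ┃├────┼────┼────┼──┃                  
               ┃│  4 │  3 │  9 │  ┃                  
               ┃├────┼────┼────┏━━━━━━━━━━━━━━━━━━━━━
               ┃│  2 │ 10 │  7 ┃ FileViewer          
               ┃├────┼────┼────┠─────────────────────
               ┃│ 13 │ 15 │  1 ┃date,id,score,age    
               ┃└────┴────┴────┃2024-07-06,1,83.20,33
               ┃Moves: 0       ┃2024-06-11,2,94.46,77
               ┗━━━━━━━━━━━━━━━┃2024-11-02,3,34.71,18
                               ┃2024-10-27,4,63.38,35
                               ┃2024-09-28,5,37.94,24
                               ┃2024-04-26,6,82.86,45
                               ┗━━━━━━━━━━━━━━━━━━━━━
                                                     
                       ┏━━━━━━━━━━━━━━━━━━━━━━━━━━━━━
                       ┃ Terminal                    
                       ┠─────────────────────────────
                       ┃$ echo "build complete"      
                       ┃build complete               
                       ┃$ python -c "print(10 ** 3)" 


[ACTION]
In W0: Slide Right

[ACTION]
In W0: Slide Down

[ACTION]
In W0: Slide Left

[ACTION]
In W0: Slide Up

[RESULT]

               ┃ SlidingPuzzle    ┃                  
               ┠──────────────────┨                  
               ┃┌────┬────┬────┬──┃                  
               ┃│ 14 │  8 │  9 │  ┃                  
               ┃├────┼────┼────┼──┃                  
               ┃│  4 │  3 │    │  ┃                  
               ┃├────┼────┼────┏━━━━━━━━━━━━━━━━━━━━━
               ┃│  2 │ 10 │  7 ┃ FileViewer          
               ┃├────┼────┼────┠─────────────────────
               ┃│ 13 │ 15 │  1 ┃date,id,score,age    
               ┃└────┴────┴────┃2024-07-06,1,83.20,33
               ┃Moves: 3       ┃2024-06-11,2,94.46,77
               ┗━━━━━━━━━━━━━━━┃2024-11-02,3,34.71,18
                               ┃2024-10-27,4,63.38,35
                               ┃2024-09-28,5,37.94,24
                               ┃2024-04-26,6,82.86,45
                               ┗━━━━━━━━━━━━━━━━━━━━━
                                                     
                       ┏━━━━━━━━━━━━━━━━━━━━━━━━━━━━━
                       ┃ Terminal                    
                       ┠─────────────────────────────
                       ┃$ echo "build complete"      
                       ┃build complete               
                       ┃$ python -c "print(10 ** 3)" 


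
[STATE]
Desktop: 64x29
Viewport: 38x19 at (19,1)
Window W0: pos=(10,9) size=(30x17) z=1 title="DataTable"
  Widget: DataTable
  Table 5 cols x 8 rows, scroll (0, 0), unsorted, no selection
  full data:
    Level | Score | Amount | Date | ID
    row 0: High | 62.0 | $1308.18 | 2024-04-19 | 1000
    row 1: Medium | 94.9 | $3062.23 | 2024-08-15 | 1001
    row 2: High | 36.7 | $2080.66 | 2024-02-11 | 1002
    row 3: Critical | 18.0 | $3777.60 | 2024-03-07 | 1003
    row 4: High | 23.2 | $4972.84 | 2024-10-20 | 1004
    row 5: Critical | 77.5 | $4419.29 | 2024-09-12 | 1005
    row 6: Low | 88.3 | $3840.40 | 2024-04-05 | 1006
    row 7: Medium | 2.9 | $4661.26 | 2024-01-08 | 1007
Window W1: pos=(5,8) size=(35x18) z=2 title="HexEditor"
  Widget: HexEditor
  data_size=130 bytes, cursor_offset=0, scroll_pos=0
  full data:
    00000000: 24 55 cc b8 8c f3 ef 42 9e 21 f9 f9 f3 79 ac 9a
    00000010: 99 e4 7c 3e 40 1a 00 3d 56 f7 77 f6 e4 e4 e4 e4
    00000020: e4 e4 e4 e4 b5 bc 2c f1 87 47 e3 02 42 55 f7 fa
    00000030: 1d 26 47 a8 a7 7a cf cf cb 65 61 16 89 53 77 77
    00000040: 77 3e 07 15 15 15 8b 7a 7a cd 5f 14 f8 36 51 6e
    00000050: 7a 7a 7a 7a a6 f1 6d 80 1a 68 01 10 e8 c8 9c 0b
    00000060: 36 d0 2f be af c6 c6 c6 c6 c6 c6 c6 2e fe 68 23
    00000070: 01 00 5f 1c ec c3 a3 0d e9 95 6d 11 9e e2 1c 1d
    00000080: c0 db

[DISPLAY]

                                      
                                      
                                      
                                      
                                      
                                      
                                      
━━━━━━━━━━━━━━━━━━━━┓                 
                    ┃                 
────────────────────┨                 
55 cc b8 8c f3 ef 42┃                 
e4 7c 3e 40 1a 00 3d┃                 
e4 e4 e4 b5 bc 2c f1┃                 
26 47 a8 a7 7a cf cf┃                 
3e 07 15 15 15 8b 7a┃                 
7a 7a 7a a6 f1 6d 80┃                 
d0 2f be af c6 c6 c6┃                 
00 5f 1c ec c3 a3 0d┃                 
db                  ┃                 


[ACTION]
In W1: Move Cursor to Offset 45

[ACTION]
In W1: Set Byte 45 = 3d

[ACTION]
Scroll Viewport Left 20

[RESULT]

                                      
                                      
                                      
                                      
                                      
                                      
                                      
     ┏━━━━━━━━━━━━━━━━━━━━━━━━━━━━━━━━
     ┃ HexEditor                      
     ┠────────────────────────────────
     ┃00000000  24 55 cc b8 8c f3 ef 4
     ┃00000010  99 e4 7c 3e 40 1a 00 3
     ┃00000020  e4 e4 e4 e4 b5 bc 2c f
     ┃00000030  1d 26 47 a8 a7 7a cf c
     ┃00000040  77 3e 07 15 15 15 8b 7
     ┃00000050  7a 7a 7a 7a a6 f1 6d 8
     ┃00000060  36 d0 2f be af c6 c6 c
     ┃00000070  01 00 5f 1c ec c3 a3 0
     ┃00000080  c0 db                 


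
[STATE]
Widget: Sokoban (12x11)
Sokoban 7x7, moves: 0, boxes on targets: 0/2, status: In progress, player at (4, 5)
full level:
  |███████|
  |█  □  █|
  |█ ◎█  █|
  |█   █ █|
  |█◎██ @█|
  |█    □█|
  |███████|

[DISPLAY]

███████     
█  □  █     
█ ◎█  █     
█   █ █     
█◎██ @█     
█    □█     
███████     
Moves: 0  0/
            
            
            


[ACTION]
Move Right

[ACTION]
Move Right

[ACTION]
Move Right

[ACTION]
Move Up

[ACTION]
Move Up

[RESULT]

███████     
█  □  █     
█ ◎█ @█     
█   █ █     
█◎██  █     
█    □█     
███████     
Moves: 2  0/
            
            
            


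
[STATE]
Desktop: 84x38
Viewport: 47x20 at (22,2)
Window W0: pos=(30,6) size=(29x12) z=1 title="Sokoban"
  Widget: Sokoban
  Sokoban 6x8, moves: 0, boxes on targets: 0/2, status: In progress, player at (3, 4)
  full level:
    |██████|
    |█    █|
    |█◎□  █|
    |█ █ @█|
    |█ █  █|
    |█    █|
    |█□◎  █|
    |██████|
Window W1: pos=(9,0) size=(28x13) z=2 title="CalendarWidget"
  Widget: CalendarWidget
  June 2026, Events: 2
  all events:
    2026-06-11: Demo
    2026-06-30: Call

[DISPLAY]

──────────────┨                                
 2026         ┃                                
Fr Sa Su      ┃                                
 5  6  7      ┃                                
 12 13 14     ┃━━━━━━━━━━━━━━━━━━━━━┓          
19 20 21      ┃an                   ┃          
26 27 28      ┃─────────────────────┨          
              ┃                     ┃          
              ┃                     ┃          
              ┃                     ┃          
━━━━━━━━━━━━━━┛                     ┃          
        ┃█ █  █                     ┃          
        ┃█    █                     ┃          
        ┃█□◎  █                     ┃          
        ┃██████                     ┃          
        ┗━━━━━━━━━━━━━━━━━━━━━━━━━━━┛          
                                               
                                               
                                               
                                               


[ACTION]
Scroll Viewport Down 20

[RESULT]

                                               
                                               
                                               
                                               
                                               
                                               
                                               
                                               
                                               
                                               
                                               
                                               
                                               
                                               
                                               
                                               
                                               
                                               
                                               
                                               


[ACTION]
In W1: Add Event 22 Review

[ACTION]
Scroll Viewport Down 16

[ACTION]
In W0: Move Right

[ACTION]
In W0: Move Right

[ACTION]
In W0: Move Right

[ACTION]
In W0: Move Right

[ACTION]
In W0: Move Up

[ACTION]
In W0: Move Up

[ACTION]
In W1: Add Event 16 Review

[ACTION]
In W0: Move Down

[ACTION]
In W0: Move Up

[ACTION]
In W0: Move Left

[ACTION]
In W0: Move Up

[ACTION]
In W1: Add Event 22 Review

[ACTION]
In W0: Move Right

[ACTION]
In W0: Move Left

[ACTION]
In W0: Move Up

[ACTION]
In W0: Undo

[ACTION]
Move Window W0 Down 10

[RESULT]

        ┠───────────────────────────┨          
        ┃██████                     ┃          
        ┃█   @█                     ┃          
        ┃█◎□  █                     ┃          
        ┃█ █  █                     ┃          
        ┃█ █  █                     ┃          
        ┃█    █                     ┃          
        ┃█□◎  █                     ┃          
        ┃██████                     ┃          
        ┗━━━━━━━━━━━━━━━━━━━━━━━━━━━┛          
                                               
                                               
                                               
                                               
                                               
                                               
                                               
                                               
                                               
                                               


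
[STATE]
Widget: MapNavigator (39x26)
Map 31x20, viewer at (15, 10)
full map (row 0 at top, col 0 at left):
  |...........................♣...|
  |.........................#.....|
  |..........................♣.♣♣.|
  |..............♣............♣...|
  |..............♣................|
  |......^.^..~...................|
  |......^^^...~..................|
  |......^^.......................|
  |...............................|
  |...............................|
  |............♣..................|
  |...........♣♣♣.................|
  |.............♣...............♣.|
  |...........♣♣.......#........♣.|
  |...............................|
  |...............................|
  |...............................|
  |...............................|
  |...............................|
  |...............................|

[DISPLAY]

                                       
                                       
                                       
    ...........................♣...    
    .........................#.....    
    ..........................♣.♣♣.    
    ..............♣............♣...    
    ..............♣................    
    ......^.^..~...................    
    ......^^^...~..................    
    ......^^.......................    
    ...............................    
    ...............................    
    ............♣..@...............    
    ...........♣♣♣.................    
    .............♣...............♣.    
    ...........♣♣.......#........♣.    
    ...............................    
    ...............................    
    ...............................    
    ...............................    
    ...............................    
    ...............................    
                                       
                                       
                                       


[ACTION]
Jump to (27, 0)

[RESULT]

                                       
                                       
                                       
                                       
                                       
                                       
                                       
                                       
                                       
                                       
                                       
                                       
                                       
...................@...                
.................#.....                
..................♣.♣♣.                
......♣............♣...                
......♣................                
^..~...................                
^...~..................                
.......................                
.......................                
.......................                
....♣..................                
...♣♣♣.................                
.....♣...............♣.                


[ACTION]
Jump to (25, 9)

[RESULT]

                                       
                                       
                                       
                                       
.....................♣...              
...................#.....              
....................♣.♣♣.              
........♣............♣...              
........♣................              
^.^..~...................              
^^^...~..................              
^^.......................              
.........................              
...................@.....              
......♣..................              
.....♣♣♣.................              
.......♣...............♣.              
.....♣♣.......#........♣.              
.........................              
.........................              
.........................              
.........................              
.........................              
.........................              
                                       
                                       


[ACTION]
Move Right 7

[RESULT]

                                       
                                       
                                       
                                       
................♣...                   
..............#.....                   
...............♣.♣♣.                   
...♣............♣...                   
...♣................                   
~...................                   
.~..................                   
....................                   
....................                   
...................@                   
.♣..................                   
♣♣♣.................                   
..♣...............♣.                   
♣♣.......#........♣.                   
....................                   
....................                   
....................                   
....................                   
....................                   
....................                   
                                       
                                       
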